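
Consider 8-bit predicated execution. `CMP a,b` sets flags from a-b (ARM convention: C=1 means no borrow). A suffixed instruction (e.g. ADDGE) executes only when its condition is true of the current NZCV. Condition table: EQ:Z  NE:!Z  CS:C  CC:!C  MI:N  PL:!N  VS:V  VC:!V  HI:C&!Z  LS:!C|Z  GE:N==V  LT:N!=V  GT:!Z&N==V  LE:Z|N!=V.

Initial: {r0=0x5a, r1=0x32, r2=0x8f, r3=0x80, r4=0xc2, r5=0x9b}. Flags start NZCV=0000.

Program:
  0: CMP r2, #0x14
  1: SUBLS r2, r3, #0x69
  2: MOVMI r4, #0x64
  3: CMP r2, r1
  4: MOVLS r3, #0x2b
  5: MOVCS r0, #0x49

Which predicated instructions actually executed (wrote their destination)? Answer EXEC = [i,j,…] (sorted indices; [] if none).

EXEC = [5]

[0] flags=0011 → (cmp)
[1] flags=0011 LS?F → skip
[2] flags=0011 MI?F → skip
[3] flags=0011 → (cmp)
[4] flags=0011 LS?F → skip
[5] flags=0011 CS?T → r0=0x49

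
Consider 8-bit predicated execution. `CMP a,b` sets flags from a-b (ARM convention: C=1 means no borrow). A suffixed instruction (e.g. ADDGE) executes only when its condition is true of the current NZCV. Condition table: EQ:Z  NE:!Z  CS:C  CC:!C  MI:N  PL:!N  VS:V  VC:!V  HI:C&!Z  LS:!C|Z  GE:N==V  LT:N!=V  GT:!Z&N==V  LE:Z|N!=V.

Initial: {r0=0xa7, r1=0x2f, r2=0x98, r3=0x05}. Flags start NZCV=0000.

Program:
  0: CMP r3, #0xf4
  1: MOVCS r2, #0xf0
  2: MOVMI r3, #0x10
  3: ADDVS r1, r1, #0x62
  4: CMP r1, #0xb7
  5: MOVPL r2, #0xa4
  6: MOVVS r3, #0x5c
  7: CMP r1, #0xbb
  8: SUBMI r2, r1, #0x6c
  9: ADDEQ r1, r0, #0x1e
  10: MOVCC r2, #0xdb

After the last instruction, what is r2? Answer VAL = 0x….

VAL = 0xdb

0: ✓ CMP  NZCV=0000
1: · MOVCS
2: · MOVMI
3: · ADDVS
4: ✓ CMP  NZCV=0000
5: ✓ MOVPL  r2←0xa4
6: · MOVVS
7: ✓ CMP  NZCV=0000
8: · SUBMI
9: · ADDEQ
10: ✓ MOVCC  r2←0xdb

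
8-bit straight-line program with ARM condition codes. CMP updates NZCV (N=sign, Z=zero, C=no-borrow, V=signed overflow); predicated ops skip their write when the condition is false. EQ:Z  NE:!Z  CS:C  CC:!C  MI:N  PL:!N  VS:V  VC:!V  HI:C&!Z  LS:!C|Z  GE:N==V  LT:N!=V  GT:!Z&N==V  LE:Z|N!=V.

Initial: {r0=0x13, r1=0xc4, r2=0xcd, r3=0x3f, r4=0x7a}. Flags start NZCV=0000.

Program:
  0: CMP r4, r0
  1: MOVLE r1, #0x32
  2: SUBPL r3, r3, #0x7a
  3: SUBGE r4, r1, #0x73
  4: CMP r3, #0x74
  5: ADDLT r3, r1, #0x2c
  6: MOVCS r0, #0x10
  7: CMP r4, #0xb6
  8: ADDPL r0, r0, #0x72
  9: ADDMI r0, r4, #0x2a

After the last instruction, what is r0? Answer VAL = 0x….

[0] flags=0010 → (cmp)
[1] flags=0010 LE?F → skip
[2] flags=0010 PL?T → r3=0xc5
[3] flags=0010 GE?T → r4=0x51
[4] flags=0011 → (cmp)
[5] flags=0011 LT?T → r3=0xf0
[6] flags=0011 CS?T → r0=0x10
[7] flags=1001 → (cmp)
[8] flags=1001 PL?F → skip
[9] flags=1001 MI?T → r0=0x7b

VAL = 0x7b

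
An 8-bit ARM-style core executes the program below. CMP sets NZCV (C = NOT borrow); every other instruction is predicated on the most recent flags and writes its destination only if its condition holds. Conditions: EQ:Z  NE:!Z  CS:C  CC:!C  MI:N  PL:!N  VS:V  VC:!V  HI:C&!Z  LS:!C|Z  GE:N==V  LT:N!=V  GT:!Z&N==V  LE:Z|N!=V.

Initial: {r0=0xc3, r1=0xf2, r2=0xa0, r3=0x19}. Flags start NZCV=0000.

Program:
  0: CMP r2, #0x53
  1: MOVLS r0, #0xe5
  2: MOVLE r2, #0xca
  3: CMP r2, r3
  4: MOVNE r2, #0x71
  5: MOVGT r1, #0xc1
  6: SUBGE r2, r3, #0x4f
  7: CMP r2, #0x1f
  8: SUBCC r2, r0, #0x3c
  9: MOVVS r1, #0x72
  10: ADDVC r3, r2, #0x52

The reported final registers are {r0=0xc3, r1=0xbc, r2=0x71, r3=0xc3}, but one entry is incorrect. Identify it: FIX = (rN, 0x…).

[0] flags=0011 → (cmp)
[1] flags=0011 LS?F → skip
[2] flags=0011 LE?T → r2=0xca
[3] flags=1010 → (cmp)
[4] flags=1010 NE?T → r2=0x71
[5] flags=1010 GT?F → skip
[6] flags=1010 GE?F → skip
[7] flags=0010 → (cmp)
[8] flags=0010 CC?F → skip
[9] flags=0010 VS?F → skip
[10] flags=0010 VC?T → r3=0xc3

FIX = (r1, 0xf2)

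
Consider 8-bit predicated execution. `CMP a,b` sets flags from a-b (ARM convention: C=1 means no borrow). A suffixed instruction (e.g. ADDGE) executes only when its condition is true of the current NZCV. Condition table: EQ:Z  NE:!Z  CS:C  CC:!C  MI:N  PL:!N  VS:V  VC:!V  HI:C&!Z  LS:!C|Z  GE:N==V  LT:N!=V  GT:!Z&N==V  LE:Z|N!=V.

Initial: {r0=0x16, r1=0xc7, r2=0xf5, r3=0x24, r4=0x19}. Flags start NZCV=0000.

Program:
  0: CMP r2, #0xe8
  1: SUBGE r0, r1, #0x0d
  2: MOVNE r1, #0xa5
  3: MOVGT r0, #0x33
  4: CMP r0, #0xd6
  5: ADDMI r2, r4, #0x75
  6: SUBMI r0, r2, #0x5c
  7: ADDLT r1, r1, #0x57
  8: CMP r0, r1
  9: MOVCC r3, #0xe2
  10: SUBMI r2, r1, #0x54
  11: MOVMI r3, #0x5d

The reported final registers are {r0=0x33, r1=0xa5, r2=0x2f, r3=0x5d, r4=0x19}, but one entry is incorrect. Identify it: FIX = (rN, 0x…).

FIX = (r2, 0x51)

[0] flags=0010 → (cmp)
[1] flags=0010 GE?T → r0=0xba
[2] flags=0010 NE?T → r1=0xa5
[3] flags=0010 GT?T → r0=0x33
[4] flags=0000 → (cmp)
[5] flags=0000 MI?F → skip
[6] flags=0000 MI?F → skip
[7] flags=0000 LT?F → skip
[8] flags=1001 → (cmp)
[9] flags=1001 CC?T → r3=0xe2
[10] flags=1001 MI?T → r2=0x51
[11] flags=1001 MI?T → r3=0x5d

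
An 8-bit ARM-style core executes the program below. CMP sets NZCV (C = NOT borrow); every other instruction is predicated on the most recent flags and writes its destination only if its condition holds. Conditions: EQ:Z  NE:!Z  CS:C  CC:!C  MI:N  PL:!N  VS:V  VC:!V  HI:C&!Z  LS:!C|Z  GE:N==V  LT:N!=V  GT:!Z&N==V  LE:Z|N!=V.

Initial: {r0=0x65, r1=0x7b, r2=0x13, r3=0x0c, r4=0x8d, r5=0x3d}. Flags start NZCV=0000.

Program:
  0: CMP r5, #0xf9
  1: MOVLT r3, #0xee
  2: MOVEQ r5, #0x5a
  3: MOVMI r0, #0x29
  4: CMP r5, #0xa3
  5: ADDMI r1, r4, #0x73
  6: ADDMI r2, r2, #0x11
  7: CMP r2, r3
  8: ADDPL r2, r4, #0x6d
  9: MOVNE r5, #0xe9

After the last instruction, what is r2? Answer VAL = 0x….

VAL = 0xfa

[0] flags=0000 → (cmp)
[1] flags=0000 LT?F → skip
[2] flags=0000 EQ?F → skip
[3] flags=0000 MI?F → skip
[4] flags=1001 → (cmp)
[5] flags=1001 MI?T → r1=0x00
[6] flags=1001 MI?T → r2=0x24
[7] flags=0010 → (cmp)
[8] flags=0010 PL?T → r2=0xfa
[9] flags=0010 NE?T → r5=0xe9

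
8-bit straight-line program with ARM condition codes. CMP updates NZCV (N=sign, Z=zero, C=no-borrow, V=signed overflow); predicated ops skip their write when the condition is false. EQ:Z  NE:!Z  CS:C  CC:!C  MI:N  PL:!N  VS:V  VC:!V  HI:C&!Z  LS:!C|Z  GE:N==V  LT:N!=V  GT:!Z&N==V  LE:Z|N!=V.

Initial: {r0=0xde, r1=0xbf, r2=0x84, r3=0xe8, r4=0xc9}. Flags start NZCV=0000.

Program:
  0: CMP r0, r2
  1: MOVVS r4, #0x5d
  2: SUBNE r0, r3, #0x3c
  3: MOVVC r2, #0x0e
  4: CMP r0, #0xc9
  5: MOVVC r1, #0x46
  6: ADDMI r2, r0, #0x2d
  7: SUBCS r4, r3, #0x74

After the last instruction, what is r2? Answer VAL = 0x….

VAL = 0xd9

0: ✓ CMP  NZCV=0010
1: · MOVVS
2: ✓ SUBNE  r0←0xac
3: ✓ MOVVC  r2←0x0e
4: ✓ CMP  NZCV=1000
5: ✓ MOVVC  r1←0x46
6: ✓ ADDMI  r2←0xd9
7: · SUBCS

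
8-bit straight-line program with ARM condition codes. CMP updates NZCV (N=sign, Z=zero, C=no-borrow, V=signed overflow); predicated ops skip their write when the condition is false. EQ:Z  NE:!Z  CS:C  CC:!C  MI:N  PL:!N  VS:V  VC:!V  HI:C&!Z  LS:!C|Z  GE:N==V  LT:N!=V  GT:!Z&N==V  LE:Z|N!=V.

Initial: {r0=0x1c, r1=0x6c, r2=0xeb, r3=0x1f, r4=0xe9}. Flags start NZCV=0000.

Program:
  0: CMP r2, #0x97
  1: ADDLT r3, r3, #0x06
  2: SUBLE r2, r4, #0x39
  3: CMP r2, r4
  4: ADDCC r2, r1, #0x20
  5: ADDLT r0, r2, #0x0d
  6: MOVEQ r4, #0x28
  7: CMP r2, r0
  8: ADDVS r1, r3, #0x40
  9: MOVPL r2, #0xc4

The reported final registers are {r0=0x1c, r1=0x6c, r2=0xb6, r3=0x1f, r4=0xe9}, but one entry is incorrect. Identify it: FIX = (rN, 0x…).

0: ✓ CMP  NZCV=0010
1: · ADDLT
2: · SUBLE
3: ✓ CMP  NZCV=0010
4: · ADDCC
5: · ADDLT
6: · MOVEQ
7: ✓ CMP  NZCV=1010
8: · ADDVS
9: · MOVPL

FIX = (r2, 0xeb)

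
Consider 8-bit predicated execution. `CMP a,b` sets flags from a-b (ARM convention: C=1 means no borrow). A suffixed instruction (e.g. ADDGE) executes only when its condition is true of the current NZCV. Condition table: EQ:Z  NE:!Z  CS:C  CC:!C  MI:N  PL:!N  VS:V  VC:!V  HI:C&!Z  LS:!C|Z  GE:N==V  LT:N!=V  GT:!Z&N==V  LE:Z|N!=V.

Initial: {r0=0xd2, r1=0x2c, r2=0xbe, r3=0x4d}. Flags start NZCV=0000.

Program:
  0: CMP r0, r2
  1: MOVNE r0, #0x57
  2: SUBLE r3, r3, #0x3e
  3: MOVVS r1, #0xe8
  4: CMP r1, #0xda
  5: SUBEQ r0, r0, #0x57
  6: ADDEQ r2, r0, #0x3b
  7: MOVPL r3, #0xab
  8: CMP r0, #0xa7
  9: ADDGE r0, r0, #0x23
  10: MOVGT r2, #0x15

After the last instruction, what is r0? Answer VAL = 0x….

VAL = 0x7a

[0] flags=0010 → (cmp)
[1] flags=0010 NE?T → r0=0x57
[2] flags=0010 LE?F → skip
[3] flags=0010 VS?F → skip
[4] flags=0000 → (cmp)
[5] flags=0000 EQ?F → skip
[6] flags=0000 EQ?F → skip
[7] flags=0000 PL?T → r3=0xab
[8] flags=1001 → (cmp)
[9] flags=1001 GE?T → r0=0x7a
[10] flags=1001 GT?T → r2=0x15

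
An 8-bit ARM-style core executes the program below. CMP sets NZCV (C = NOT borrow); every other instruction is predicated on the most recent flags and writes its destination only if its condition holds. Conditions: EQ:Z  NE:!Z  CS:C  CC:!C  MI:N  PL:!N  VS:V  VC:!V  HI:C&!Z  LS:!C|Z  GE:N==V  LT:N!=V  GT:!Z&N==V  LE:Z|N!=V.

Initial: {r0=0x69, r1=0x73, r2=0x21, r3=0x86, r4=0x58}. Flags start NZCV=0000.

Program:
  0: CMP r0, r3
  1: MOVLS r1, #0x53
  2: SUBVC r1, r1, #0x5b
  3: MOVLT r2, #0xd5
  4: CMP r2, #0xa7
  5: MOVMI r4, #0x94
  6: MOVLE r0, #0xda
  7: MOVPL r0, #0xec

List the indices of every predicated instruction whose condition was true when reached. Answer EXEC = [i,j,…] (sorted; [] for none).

EXEC = [1,7]

0: ✓ CMP  NZCV=1001
1: ✓ MOVLS  r1←0x53
2: · SUBVC
3: · MOVLT
4: ✓ CMP  NZCV=0000
5: · MOVMI
6: · MOVLE
7: ✓ MOVPL  r0←0xec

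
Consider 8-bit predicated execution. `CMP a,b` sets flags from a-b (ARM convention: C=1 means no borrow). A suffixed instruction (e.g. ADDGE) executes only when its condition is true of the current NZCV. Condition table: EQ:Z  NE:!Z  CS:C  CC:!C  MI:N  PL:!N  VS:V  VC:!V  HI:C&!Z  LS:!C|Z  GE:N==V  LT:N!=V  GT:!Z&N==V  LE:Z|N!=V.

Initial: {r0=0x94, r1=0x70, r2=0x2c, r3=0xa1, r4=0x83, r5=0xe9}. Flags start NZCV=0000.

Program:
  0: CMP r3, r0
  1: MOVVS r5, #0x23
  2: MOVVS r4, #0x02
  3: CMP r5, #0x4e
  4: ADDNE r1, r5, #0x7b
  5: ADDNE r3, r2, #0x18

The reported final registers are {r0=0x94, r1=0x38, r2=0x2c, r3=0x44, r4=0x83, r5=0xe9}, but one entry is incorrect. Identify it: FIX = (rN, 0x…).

FIX = (r1, 0x64)

[0] flags=0010 → (cmp)
[1] flags=0010 VS?F → skip
[2] flags=0010 VS?F → skip
[3] flags=1010 → (cmp)
[4] flags=1010 NE?T → r1=0x64
[5] flags=1010 NE?T → r3=0x44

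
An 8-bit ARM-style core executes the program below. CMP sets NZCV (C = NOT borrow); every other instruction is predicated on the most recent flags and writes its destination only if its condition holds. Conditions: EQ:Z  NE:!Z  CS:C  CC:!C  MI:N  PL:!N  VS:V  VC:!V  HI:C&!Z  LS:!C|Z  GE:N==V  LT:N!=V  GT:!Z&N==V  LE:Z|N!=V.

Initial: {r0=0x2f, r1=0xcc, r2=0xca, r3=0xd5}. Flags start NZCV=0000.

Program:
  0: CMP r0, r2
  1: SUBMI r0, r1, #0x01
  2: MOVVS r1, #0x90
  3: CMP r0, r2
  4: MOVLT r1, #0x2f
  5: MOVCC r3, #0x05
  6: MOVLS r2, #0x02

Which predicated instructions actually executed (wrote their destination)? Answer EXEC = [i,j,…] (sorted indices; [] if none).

EXEC = [5,6]

0: ✓ CMP  NZCV=0000
1: · SUBMI
2: · MOVVS
3: ✓ CMP  NZCV=0000
4: · MOVLT
5: ✓ MOVCC  r3←0x05
6: ✓ MOVLS  r2←0x02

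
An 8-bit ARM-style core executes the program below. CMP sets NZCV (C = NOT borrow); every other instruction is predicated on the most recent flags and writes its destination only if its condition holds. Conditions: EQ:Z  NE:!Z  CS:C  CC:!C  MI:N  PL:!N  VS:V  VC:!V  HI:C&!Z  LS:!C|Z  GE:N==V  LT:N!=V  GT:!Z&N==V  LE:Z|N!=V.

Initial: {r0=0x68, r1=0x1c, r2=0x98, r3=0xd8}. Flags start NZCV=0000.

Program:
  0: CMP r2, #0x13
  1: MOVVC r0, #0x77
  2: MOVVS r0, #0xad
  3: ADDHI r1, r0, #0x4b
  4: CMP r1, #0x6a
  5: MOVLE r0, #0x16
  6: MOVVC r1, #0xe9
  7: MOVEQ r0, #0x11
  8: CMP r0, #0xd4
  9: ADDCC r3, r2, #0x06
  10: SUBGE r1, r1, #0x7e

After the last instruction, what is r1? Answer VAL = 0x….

[0] flags=1010 → (cmp)
[1] flags=1010 VC?T → r0=0x77
[2] flags=1010 VS?F → skip
[3] flags=1010 HI?T → r1=0xc2
[4] flags=0011 → (cmp)
[5] flags=0011 LE?T → r0=0x16
[6] flags=0011 VC?F → skip
[7] flags=0011 EQ?F → skip
[8] flags=0000 → (cmp)
[9] flags=0000 CC?T → r3=0x9e
[10] flags=0000 GE?T → r1=0x44

VAL = 0x44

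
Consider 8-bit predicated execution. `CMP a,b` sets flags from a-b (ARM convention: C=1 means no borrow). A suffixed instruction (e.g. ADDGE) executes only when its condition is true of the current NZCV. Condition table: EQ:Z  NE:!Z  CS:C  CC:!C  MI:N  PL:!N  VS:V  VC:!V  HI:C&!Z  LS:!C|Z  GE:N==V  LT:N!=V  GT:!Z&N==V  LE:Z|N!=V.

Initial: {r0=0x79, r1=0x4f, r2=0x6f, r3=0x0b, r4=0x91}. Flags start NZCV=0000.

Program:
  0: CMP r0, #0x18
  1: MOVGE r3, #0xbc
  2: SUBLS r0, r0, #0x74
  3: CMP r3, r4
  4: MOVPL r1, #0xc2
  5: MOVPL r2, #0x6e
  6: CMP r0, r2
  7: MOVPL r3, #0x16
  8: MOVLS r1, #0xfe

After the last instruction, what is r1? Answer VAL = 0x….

0: ✓ CMP  NZCV=0010
1: ✓ MOVGE  r3←0xbc
2: · SUBLS
3: ✓ CMP  NZCV=0010
4: ✓ MOVPL  r1←0xc2
5: ✓ MOVPL  r2←0x6e
6: ✓ CMP  NZCV=0010
7: ✓ MOVPL  r3←0x16
8: · MOVLS

VAL = 0xc2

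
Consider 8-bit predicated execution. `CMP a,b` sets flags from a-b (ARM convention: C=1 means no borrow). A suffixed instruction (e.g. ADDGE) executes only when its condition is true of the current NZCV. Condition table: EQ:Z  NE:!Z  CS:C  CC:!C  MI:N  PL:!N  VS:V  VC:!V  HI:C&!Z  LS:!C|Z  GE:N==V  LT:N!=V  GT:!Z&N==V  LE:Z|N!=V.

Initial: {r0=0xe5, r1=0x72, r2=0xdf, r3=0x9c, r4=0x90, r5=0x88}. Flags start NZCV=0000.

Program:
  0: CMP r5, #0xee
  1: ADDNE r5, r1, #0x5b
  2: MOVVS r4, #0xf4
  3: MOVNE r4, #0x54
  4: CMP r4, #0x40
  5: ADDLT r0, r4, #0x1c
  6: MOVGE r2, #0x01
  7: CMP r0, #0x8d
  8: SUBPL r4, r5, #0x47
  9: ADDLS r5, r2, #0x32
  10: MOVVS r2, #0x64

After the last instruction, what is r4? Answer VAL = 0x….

[0] flags=1000 → (cmp)
[1] flags=1000 NE?T → r5=0xcd
[2] flags=1000 VS?F → skip
[3] flags=1000 NE?T → r4=0x54
[4] flags=0010 → (cmp)
[5] flags=0010 LT?F → skip
[6] flags=0010 GE?T → r2=0x01
[7] flags=0010 → (cmp)
[8] flags=0010 PL?T → r4=0x86
[9] flags=0010 LS?F → skip
[10] flags=0010 VS?F → skip

VAL = 0x86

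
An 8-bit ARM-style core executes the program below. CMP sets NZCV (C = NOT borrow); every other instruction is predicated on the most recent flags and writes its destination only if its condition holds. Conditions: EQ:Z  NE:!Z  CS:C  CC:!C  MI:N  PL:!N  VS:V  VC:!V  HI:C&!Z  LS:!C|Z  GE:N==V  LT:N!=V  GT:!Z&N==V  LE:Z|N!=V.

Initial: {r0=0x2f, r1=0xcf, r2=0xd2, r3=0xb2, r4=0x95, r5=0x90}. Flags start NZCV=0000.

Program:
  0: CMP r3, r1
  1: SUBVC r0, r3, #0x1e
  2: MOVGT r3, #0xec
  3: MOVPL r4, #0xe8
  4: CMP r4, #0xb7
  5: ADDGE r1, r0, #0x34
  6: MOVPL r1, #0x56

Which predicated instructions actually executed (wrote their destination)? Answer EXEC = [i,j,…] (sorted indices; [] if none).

EXEC = [1]

0: ✓ CMP  NZCV=1000
1: ✓ SUBVC  r0←0x94
2: · MOVGT
3: · MOVPL
4: ✓ CMP  NZCV=1000
5: · ADDGE
6: · MOVPL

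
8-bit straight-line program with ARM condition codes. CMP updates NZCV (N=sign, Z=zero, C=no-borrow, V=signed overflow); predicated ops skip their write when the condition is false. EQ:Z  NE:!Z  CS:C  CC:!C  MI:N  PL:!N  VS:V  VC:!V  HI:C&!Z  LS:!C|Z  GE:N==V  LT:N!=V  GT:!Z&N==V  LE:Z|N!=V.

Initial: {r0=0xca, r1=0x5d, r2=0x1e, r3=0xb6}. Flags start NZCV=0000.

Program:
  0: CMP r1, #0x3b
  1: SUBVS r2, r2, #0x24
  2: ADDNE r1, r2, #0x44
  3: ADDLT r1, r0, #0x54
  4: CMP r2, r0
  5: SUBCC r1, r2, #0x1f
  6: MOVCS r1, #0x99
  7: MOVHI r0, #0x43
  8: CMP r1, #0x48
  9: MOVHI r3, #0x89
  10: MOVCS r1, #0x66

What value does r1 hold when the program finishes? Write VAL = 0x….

VAL = 0x66

[0] flags=0010 → (cmp)
[1] flags=0010 VS?F → skip
[2] flags=0010 NE?T → r1=0x62
[3] flags=0010 LT?F → skip
[4] flags=0000 → (cmp)
[5] flags=0000 CC?T → r1=0xff
[6] flags=0000 CS?F → skip
[7] flags=0000 HI?F → skip
[8] flags=1010 → (cmp)
[9] flags=1010 HI?T → r3=0x89
[10] flags=1010 CS?T → r1=0x66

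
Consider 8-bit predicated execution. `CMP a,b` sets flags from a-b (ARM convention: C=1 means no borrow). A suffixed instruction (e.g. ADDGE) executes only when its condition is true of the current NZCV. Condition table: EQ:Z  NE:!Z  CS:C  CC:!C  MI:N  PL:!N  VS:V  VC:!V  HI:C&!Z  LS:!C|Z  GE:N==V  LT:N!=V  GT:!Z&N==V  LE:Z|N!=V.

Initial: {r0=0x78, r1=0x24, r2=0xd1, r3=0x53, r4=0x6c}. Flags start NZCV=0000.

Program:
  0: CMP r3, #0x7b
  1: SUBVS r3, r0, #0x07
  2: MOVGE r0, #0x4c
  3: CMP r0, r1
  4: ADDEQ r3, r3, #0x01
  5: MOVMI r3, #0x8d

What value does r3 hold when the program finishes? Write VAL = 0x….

[0] flags=1000 → (cmp)
[1] flags=1000 VS?F → skip
[2] flags=1000 GE?F → skip
[3] flags=0010 → (cmp)
[4] flags=0010 EQ?F → skip
[5] flags=0010 MI?F → skip

VAL = 0x53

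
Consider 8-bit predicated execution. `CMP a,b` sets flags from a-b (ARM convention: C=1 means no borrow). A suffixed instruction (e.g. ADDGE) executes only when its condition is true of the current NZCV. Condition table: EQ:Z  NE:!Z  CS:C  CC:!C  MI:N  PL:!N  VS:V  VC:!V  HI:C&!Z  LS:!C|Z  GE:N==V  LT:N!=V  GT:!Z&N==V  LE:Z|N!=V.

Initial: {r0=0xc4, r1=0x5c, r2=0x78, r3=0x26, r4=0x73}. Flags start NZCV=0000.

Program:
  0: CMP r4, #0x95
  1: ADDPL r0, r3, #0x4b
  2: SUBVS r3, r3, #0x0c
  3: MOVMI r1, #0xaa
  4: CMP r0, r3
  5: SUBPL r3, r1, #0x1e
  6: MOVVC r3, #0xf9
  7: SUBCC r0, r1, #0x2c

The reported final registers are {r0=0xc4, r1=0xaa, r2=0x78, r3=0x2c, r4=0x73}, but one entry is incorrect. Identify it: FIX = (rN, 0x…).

0: ✓ CMP  NZCV=1001
1: · ADDPL
2: ✓ SUBVS  r3←0x1a
3: ✓ MOVMI  r1←0xaa
4: ✓ CMP  NZCV=1010
5: · SUBPL
6: ✓ MOVVC  r3←0xf9
7: · SUBCC

FIX = (r3, 0xf9)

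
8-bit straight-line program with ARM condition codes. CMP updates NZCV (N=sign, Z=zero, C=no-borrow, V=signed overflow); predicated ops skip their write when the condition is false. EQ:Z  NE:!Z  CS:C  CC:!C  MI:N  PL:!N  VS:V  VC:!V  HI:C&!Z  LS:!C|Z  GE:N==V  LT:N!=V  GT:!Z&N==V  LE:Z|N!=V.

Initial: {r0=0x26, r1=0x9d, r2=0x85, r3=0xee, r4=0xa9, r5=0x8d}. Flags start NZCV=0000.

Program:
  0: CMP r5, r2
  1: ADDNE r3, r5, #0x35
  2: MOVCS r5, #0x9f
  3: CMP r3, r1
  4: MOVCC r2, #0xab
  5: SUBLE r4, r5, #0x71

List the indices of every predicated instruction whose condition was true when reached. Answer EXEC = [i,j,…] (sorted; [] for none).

EXEC = [1,2]

[0] flags=0010 → (cmp)
[1] flags=0010 NE?T → r3=0xc2
[2] flags=0010 CS?T → r5=0x9f
[3] flags=0010 → (cmp)
[4] flags=0010 CC?F → skip
[5] flags=0010 LE?F → skip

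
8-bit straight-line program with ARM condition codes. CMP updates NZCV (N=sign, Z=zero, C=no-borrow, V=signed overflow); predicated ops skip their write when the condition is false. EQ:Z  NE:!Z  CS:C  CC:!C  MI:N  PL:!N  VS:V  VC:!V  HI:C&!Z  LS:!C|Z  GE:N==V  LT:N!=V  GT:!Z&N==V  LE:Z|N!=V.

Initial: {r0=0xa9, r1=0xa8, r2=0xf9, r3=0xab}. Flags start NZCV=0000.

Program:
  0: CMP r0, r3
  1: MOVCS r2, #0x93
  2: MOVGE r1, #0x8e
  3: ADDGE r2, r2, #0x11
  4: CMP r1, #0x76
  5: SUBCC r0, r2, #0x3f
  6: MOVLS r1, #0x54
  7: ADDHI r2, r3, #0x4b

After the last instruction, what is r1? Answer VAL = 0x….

VAL = 0xa8

[0] flags=1000 → (cmp)
[1] flags=1000 CS?F → skip
[2] flags=1000 GE?F → skip
[3] flags=1000 GE?F → skip
[4] flags=0011 → (cmp)
[5] flags=0011 CC?F → skip
[6] flags=0011 LS?F → skip
[7] flags=0011 HI?T → r2=0xf6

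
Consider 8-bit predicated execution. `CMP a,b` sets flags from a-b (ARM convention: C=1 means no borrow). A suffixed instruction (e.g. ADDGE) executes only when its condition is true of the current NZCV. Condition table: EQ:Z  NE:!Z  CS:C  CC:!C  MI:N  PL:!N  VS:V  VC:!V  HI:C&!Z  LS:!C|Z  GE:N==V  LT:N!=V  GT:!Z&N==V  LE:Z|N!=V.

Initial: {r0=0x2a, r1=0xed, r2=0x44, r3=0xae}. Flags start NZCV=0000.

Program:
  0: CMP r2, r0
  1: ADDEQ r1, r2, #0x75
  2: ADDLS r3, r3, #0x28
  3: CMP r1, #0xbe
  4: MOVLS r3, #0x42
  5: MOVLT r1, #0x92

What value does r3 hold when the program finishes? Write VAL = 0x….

VAL = 0xae

0: ✓ CMP  NZCV=0010
1: · ADDEQ
2: · ADDLS
3: ✓ CMP  NZCV=0010
4: · MOVLS
5: · MOVLT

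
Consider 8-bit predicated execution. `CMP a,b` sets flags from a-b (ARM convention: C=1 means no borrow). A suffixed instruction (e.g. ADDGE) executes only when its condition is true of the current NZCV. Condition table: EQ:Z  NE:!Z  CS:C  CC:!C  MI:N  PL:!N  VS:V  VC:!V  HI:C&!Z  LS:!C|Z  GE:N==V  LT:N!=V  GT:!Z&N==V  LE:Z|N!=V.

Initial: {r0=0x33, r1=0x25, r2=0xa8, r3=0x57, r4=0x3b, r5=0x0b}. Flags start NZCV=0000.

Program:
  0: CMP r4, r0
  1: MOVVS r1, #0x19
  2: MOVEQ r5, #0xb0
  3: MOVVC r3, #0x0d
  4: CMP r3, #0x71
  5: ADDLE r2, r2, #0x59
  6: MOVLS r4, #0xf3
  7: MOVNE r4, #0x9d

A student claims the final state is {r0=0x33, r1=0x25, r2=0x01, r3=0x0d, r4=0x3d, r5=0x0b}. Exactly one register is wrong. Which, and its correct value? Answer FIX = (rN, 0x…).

FIX = (r4, 0x9d)

0: ✓ CMP  NZCV=0010
1: · MOVVS
2: · MOVEQ
3: ✓ MOVVC  r3←0x0d
4: ✓ CMP  NZCV=1000
5: ✓ ADDLE  r2←0x01
6: ✓ MOVLS  r4←0xf3
7: ✓ MOVNE  r4←0x9d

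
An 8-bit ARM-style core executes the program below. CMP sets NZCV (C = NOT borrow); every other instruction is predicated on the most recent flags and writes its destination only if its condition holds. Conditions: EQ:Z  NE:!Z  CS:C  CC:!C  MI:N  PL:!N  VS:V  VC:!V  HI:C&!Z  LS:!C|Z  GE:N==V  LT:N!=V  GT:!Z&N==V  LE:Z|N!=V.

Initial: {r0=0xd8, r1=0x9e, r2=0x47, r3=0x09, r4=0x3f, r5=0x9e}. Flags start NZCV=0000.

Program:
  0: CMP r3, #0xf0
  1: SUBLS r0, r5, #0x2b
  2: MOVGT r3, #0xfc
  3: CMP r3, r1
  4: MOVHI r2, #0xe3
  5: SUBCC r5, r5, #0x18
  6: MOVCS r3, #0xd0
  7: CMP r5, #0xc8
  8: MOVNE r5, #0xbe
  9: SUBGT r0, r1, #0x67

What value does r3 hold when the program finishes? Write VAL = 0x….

[0] flags=0000 → (cmp)
[1] flags=0000 LS?T → r0=0x73
[2] flags=0000 GT?T → r3=0xfc
[3] flags=0010 → (cmp)
[4] flags=0010 HI?T → r2=0xe3
[5] flags=0010 CC?F → skip
[6] flags=0010 CS?T → r3=0xd0
[7] flags=1000 → (cmp)
[8] flags=1000 NE?T → r5=0xbe
[9] flags=1000 GT?F → skip

VAL = 0xd0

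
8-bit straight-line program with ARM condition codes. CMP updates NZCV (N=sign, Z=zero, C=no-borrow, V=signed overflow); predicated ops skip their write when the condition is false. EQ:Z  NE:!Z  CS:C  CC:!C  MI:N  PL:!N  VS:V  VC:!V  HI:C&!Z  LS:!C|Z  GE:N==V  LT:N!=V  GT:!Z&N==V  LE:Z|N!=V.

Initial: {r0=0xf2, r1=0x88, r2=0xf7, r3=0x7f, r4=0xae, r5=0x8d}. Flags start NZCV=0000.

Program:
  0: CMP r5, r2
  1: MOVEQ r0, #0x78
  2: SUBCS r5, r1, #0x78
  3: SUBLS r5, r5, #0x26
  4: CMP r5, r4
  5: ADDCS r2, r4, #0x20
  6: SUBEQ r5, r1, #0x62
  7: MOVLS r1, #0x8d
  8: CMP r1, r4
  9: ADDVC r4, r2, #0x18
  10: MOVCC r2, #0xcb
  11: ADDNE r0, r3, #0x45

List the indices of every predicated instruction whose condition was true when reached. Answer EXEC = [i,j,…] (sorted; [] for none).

EXEC = [3,7,9,10,11]

0: ✓ CMP  NZCV=1000
1: · MOVEQ
2: · SUBCS
3: ✓ SUBLS  r5←0x67
4: ✓ CMP  NZCV=1001
5: · ADDCS
6: · SUBEQ
7: ✓ MOVLS  r1←0x8d
8: ✓ CMP  NZCV=1000
9: ✓ ADDVC  r4←0x0f
10: ✓ MOVCC  r2←0xcb
11: ✓ ADDNE  r0←0xc4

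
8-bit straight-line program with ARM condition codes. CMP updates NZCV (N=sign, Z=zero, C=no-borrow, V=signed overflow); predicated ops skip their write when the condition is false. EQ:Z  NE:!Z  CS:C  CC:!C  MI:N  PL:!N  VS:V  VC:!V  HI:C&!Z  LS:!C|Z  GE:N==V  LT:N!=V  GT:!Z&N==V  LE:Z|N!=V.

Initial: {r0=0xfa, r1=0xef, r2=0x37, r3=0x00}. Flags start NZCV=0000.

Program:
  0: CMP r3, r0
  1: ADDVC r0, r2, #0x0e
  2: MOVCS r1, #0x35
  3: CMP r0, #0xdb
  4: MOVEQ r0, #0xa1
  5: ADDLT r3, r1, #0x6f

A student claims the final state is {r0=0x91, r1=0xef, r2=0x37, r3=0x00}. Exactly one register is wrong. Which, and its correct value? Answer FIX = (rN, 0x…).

FIX = (r0, 0x45)

0: ✓ CMP  NZCV=0000
1: ✓ ADDVC  r0←0x45
2: · MOVCS
3: ✓ CMP  NZCV=0000
4: · MOVEQ
5: · ADDLT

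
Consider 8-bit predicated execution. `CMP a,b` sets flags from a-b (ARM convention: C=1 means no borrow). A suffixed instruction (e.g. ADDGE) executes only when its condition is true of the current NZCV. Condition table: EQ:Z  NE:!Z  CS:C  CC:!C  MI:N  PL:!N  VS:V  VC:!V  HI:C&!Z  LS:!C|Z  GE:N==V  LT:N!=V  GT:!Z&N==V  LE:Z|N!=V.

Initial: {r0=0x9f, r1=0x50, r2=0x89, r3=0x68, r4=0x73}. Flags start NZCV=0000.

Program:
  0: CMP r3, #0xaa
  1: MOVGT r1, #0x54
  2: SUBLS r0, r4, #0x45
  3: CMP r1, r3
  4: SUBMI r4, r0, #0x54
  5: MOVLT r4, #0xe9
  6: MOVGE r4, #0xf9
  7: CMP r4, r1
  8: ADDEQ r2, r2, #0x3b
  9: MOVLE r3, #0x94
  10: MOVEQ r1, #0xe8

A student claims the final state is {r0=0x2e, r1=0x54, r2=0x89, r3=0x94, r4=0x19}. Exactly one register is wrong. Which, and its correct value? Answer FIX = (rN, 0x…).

FIX = (r4, 0xe9)

0: ✓ CMP  NZCV=1001
1: ✓ MOVGT  r1←0x54
2: ✓ SUBLS  r0←0x2e
3: ✓ CMP  NZCV=1000
4: ✓ SUBMI  r4←0xda
5: ✓ MOVLT  r4←0xe9
6: · MOVGE
7: ✓ CMP  NZCV=1010
8: · ADDEQ
9: ✓ MOVLE  r3←0x94
10: · MOVEQ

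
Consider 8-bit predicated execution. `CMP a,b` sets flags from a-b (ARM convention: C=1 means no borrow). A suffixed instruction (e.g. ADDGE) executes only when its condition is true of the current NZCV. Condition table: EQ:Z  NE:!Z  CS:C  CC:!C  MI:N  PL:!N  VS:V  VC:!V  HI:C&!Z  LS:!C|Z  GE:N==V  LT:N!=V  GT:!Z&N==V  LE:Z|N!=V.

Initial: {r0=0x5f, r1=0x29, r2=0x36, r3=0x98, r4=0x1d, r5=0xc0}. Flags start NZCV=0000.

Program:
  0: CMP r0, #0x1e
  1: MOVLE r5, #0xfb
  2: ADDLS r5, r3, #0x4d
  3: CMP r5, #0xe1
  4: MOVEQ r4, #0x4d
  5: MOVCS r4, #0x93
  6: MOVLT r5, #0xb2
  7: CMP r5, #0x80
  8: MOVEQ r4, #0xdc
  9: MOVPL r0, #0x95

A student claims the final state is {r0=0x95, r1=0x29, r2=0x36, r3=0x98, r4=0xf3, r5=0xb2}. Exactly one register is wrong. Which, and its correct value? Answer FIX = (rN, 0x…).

FIX = (r4, 0x1d)

0: ✓ CMP  NZCV=0010
1: · MOVLE
2: · ADDLS
3: ✓ CMP  NZCV=1000
4: · MOVEQ
5: · MOVCS
6: ✓ MOVLT  r5←0xb2
7: ✓ CMP  NZCV=0010
8: · MOVEQ
9: ✓ MOVPL  r0←0x95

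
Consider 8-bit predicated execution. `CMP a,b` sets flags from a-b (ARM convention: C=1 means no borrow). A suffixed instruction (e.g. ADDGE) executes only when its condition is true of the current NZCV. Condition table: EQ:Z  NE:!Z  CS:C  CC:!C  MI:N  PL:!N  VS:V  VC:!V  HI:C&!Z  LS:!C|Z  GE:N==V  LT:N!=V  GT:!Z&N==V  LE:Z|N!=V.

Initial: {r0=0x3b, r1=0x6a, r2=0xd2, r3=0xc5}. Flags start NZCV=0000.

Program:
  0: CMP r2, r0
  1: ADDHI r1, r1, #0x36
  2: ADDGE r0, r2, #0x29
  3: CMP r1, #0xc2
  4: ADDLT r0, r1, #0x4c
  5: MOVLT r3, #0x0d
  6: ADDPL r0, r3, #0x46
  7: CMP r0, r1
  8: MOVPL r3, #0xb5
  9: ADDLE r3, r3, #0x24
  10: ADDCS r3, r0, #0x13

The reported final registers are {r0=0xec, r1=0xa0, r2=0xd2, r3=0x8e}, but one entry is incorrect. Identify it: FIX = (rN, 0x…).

0: ✓ CMP  NZCV=1010
1: ✓ ADDHI  r1←0xa0
2: · ADDGE
3: ✓ CMP  NZCV=1000
4: ✓ ADDLT  r0←0xec
5: ✓ MOVLT  r3←0x0d
6: · ADDPL
7: ✓ CMP  NZCV=0010
8: ✓ MOVPL  r3←0xb5
9: · ADDLE
10: ✓ ADDCS  r3←0xff

FIX = (r3, 0xff)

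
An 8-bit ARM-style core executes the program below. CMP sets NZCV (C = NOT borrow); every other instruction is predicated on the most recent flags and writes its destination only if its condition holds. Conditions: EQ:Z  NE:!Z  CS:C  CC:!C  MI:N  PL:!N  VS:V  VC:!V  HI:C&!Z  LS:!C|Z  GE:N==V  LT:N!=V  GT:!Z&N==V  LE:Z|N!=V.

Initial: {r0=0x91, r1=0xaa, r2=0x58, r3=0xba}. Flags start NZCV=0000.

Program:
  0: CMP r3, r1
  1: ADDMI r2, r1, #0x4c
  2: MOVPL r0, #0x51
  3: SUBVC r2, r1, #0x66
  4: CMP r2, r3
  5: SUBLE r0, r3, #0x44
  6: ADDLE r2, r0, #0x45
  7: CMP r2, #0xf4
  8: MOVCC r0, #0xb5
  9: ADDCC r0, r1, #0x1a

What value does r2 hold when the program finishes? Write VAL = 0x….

VAL = 0x44

0: ✓ CMP  NZCV=0010
1: · ADDMI
2: ✓ MOVPL  r0←0x51
3: ✓ SUBVC  r2←0x44
4: ✓ CMP  NZCV=1001
5: · SUBLE
6: · ADDLE
7: ✓ CMP  NZCV=0000
8: ✓ MOVCC  r0←0xb5
9: ✓ ADDCC  r0←0xc4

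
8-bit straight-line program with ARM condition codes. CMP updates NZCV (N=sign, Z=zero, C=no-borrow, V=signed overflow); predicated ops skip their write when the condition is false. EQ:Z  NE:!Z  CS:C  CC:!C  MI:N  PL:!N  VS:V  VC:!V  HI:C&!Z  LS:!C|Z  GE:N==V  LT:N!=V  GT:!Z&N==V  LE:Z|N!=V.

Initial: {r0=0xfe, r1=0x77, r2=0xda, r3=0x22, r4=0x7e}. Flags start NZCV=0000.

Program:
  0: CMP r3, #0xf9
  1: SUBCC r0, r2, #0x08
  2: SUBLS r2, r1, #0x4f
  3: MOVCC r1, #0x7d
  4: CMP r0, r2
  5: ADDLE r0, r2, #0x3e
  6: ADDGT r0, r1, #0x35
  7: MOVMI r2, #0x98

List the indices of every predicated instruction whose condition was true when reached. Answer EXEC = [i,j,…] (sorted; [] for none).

[0] flags=0000 → (cmp)
[1] flags=0000 CC?T → r0=0xd2
[2] flags=0000 LS?T → r2=0x28
[3] flags=0000 CC?T → r1=0x7d
[4] flags=1010 → (cmp)
[5] flags=1010 LE?T → r0=0x66
[6] flags=1010 GT?F → skip
[7] flags=1010 MI?T → r2=0x98

EXEC = [1,2,3,5,7]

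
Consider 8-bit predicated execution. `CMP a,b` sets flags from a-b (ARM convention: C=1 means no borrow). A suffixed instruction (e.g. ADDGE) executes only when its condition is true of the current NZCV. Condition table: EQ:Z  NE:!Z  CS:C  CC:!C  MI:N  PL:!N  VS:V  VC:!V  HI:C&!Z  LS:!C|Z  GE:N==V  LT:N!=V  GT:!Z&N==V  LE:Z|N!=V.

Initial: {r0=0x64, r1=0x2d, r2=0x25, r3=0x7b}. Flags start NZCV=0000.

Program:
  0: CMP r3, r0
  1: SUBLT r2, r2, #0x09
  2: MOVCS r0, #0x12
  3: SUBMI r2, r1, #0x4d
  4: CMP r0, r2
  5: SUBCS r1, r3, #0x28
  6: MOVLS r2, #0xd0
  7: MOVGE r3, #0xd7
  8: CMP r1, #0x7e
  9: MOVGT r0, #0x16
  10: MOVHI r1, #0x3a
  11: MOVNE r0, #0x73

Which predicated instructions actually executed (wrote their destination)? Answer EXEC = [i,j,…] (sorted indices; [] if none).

[0] flags=0010 → (cmp)
[1] flags=0010 LT?F → skip
[2] flags=0010 CS?T → r0=0x12
[3] flags=0010 MI?F → skip
[4] flags=1000 → (cmp)
[5] flags=1000 CS?F → skip
[6] flags=1000 LS?T → r2=0xd0
[7] flags=1000 GE?F → skip
[8] flags=1000 → (cmp)
[9] flags=1000 GT?F → skip
[10] flags=1000 HI?F → skip
[11] flags=1000 NE?T → r0=0x73

EXEC = [2,6,11]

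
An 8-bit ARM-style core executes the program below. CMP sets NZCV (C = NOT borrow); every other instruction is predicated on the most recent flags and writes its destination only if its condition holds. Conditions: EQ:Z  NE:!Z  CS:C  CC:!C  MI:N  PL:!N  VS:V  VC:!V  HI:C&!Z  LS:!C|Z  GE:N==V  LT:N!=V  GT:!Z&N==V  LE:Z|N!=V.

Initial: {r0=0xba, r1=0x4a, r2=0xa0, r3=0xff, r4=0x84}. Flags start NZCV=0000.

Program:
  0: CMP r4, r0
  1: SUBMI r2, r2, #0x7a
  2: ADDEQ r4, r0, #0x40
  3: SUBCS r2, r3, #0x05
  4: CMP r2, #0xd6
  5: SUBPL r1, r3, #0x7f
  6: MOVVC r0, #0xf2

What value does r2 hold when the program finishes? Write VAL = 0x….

[0] flags=1000 → (cmp)
[1] flags=1000 MI?T → r2=0x26
[2] flags=1000 EQ?F → skip
[3] flags=1000 CS?F → skip
[4] flags=0000 → (cmp)
[5] flags=0000 PL?T → r1=0x80
[6] flags=0000 VC?T → r0=0xf2

VAL = 0x26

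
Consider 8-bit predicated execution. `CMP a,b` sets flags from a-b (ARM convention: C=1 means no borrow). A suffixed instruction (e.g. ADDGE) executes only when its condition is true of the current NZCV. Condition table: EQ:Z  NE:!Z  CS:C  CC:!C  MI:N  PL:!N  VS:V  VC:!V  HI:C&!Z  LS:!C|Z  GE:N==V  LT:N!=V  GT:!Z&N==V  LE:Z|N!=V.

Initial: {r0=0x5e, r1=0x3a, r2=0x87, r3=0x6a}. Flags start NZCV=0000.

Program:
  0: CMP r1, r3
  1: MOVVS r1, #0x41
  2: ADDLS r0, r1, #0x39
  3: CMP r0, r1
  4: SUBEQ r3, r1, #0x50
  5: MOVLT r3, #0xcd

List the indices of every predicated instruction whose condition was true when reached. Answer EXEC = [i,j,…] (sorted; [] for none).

EXEC = [2]

0: ✓ CMP  NZCV=1000
1: · MOVVS
2: ✓ ADDLS  r0←0x73
3: ✓ CMP  NZCV=0010
4: · SUBEQ
5: · MOVLT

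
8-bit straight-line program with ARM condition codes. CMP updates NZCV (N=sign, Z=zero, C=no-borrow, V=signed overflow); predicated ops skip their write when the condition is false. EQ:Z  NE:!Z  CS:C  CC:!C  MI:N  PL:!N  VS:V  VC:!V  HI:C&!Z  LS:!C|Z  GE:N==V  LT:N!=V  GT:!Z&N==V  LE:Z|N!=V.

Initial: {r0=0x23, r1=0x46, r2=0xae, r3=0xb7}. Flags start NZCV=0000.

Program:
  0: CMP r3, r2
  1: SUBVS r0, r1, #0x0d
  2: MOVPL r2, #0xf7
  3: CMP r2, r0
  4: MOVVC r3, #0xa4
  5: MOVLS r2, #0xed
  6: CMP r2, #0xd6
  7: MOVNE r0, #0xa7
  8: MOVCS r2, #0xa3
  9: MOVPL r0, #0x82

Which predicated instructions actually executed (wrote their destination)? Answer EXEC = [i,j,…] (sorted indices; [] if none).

EXEC = [2,4,7,8,9]

[0] flags=0010 → (cmp)
[1] flags=0010 VS?F → skip
[2] flags=0010 PL?T → r2=0xf7
[3] flags=1010 → (cmp)
[4] flags=1010 VC?T → r3=0xa4
[5] flags=1010 LS?F → skip
[6] flags=0010 → (cmp)
[7] flags=0010 NE?T → r0=0xa7
[8] flags=0010 CS?T → r2=0xa3
[9] flags=0010 PL?T → r0=0x82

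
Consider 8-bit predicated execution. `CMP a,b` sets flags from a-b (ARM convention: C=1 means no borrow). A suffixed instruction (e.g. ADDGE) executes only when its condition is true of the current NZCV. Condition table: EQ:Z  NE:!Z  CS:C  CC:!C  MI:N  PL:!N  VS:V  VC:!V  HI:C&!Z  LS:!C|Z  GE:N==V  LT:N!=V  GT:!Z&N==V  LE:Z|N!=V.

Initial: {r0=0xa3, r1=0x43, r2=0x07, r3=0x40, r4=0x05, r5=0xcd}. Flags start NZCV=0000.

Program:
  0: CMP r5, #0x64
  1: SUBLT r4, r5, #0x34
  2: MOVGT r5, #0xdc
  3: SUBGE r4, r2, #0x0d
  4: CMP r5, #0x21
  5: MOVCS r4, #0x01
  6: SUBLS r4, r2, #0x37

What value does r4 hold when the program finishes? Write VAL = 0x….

VAL = 0x01

[0] flags=0011 → (cmp)
[1] flags=0011 LT?T → r4=0x99
[2] flags=0011 GT?F → skip
[3] flags=0011 GE?F → skip
[4] flags=1010 → (cmp)
[5] flags=1010 CS?T → r4=0x01
[6] flags=1010 LS?F → skip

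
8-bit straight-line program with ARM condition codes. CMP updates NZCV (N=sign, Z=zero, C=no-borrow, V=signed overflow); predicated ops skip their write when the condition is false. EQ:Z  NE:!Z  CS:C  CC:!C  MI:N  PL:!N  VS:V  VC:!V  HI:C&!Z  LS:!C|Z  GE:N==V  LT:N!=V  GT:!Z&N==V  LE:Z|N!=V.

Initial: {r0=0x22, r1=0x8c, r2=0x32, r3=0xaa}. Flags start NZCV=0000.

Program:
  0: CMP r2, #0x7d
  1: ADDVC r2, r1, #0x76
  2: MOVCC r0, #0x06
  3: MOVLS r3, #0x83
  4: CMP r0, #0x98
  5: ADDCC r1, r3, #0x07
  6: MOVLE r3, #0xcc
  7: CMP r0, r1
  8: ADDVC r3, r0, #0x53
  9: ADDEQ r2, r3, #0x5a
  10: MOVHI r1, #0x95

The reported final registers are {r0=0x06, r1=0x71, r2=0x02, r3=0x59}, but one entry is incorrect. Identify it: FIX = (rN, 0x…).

0: ✓ CMP  NZCV=1000
1: ✓ ADDVC  r2←0x02
2: ✓ MOVCC  r0←0x06
3: ✓ MOVLS  r3←0x83
4: ✓ CMP  NZCV=0000
5: ✓ ADDCC  r1←0x8a
6: · MOVLE
7: ✓ CMP  NZCV=0000
8: ✓ ADDVC  r3←0x59
9: · ADDEQ
10: · MOVHI

FIX = (r1, 0x8a)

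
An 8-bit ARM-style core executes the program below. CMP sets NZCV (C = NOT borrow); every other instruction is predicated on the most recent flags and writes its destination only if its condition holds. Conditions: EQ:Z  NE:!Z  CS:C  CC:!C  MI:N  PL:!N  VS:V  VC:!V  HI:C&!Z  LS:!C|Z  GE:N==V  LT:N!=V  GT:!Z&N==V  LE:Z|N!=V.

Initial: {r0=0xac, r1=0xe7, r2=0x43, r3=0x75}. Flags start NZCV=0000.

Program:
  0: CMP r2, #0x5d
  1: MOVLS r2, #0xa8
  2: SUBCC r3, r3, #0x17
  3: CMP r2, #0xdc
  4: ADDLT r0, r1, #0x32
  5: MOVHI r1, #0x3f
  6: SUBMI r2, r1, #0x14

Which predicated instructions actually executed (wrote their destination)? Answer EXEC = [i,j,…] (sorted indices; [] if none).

EXEC = [1,2,4,6]

[0] flags=1000 → (cmp)
[1] flags=1000 LS?T → r2=0xa8
[2] flags=1000 CC?T → r3=0x5e
[3] flags=1000 → (cmp)
[4] flags=1000 LT?T → r0=0x19
[5] flags=1000 HI?F → skip
[6] flags=1000 MI?T → r2=0xd3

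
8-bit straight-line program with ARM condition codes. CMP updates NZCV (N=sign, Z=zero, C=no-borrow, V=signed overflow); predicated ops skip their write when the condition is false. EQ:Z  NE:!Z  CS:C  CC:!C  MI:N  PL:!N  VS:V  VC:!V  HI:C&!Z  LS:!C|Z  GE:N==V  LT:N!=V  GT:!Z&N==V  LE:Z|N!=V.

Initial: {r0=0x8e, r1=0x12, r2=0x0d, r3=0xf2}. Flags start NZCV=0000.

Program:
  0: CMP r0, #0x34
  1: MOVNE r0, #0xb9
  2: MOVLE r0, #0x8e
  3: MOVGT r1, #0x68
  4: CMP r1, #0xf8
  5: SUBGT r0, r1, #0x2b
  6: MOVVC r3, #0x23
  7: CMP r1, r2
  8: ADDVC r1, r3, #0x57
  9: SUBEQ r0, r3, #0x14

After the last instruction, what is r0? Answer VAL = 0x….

0: ✓ CMP  NZCV=0011
1: ✓ MOVNE  r0←0xb9
2: ✓ MOVLE  r0←0x8e
3: · MOVGT
4: ✓ CMP  NZCV=0000
5: ✓ SUBGT  r0←0xe7
6: ✓ MOVVC  r3←0x23
7: ✓ CMP  NZCV=0010
8: ✓ ADDVC  r1←0x7a
9: · SUBEQ

VAL = 0xe7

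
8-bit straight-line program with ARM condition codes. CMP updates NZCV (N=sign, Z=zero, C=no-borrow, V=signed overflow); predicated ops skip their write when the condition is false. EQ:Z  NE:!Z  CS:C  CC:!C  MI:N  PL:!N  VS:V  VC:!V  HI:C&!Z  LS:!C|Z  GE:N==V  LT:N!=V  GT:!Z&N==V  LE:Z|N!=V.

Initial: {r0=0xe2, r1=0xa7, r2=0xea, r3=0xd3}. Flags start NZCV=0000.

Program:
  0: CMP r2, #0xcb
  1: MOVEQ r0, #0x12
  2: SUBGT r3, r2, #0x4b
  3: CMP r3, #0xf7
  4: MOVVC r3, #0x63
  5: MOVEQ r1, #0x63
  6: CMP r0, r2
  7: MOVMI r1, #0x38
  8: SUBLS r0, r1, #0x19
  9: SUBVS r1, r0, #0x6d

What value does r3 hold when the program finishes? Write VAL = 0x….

0: ✓ CMP  NZCV=0010
1: · MOVEQ
2: ✓ SUBGT  r3←0x9f
3: ✓ CMP  NZCV=1000
4: ✓ MOVVC  r3←0x63
5: · MOVEQ
6: ✓ CMP  NZCV=1000
7: ✓ MOVMI  r1←0x38
8: ✓ SUBLS  r0←0x1f
9: · SUBVS

VAL = 0x63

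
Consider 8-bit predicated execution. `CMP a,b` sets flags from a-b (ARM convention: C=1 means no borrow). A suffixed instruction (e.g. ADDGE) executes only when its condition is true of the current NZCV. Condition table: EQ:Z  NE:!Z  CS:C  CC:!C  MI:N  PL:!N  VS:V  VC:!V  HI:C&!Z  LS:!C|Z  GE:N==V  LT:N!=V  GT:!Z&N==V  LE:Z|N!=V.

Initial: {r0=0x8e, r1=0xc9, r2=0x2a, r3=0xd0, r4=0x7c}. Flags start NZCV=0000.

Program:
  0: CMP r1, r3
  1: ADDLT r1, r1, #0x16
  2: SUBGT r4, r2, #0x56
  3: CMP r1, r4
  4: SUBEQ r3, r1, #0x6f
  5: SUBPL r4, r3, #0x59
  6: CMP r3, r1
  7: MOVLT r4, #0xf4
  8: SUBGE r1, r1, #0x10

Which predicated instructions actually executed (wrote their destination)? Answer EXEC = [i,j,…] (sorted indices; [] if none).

0: ✓ CMP  NZCV=1000
1: ✓ ADDLT  r1←0xdf
2: · SUBGT
3: ✓ CMP  NZCV=0011
4: · SUBEQ
5: ✓ SUBPL  r4←0x77
6: ✓ CMP  NZCV=1000
7: ✓ MOVLT  r4←0xf4
8: · SUBGE

EXEC = [1,5,7]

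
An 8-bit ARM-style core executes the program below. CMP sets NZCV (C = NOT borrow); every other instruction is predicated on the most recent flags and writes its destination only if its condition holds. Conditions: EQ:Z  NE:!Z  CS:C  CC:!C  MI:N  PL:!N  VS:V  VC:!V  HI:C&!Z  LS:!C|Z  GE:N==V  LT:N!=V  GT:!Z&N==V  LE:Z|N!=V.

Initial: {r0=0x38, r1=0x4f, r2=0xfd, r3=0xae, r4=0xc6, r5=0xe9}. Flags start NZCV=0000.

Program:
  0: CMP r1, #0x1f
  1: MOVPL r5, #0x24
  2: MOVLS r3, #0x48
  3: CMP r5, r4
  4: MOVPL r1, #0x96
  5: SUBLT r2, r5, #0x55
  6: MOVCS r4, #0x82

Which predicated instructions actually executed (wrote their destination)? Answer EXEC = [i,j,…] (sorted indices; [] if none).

[0] flags=0010 → (cmp)
[1] flags=0010 PL?T → r5=0x24
[2] flags=0010 LS?F → skip
[3] flags=0000 → (cmp)
[4] flags=0000 PL?T → r1=0x96
[5] flags=0000 LT?F → skip
[6] flags=0000 CS?F → skip

EXEC = [1,4]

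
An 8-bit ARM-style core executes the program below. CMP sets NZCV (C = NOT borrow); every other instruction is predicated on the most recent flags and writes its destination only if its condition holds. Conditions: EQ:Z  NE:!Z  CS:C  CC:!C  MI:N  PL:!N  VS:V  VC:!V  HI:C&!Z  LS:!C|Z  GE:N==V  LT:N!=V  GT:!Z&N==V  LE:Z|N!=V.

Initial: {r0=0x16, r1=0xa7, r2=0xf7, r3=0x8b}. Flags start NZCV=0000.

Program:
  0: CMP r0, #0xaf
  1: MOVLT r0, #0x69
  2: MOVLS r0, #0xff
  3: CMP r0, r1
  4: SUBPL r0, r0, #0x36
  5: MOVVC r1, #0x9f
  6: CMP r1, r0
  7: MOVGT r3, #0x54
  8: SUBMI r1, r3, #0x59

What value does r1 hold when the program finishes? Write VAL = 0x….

[0] flags=0000 → (cmp)
[1] flags=0000 LT?F → skip
[2] flags=0000 LS?T → r0=0xff
[3] flags=0010 → (cmp)
[4] flags=0010 PL?T → r0=0xc9
[5] flags=0010 VC?T → r1=0x9f
[6] flags=1000 → (cmp)
[7] flags=1000 GT?F → skip
[8] flags=1000 MI?T → r1=0x32

VAL = 0x32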